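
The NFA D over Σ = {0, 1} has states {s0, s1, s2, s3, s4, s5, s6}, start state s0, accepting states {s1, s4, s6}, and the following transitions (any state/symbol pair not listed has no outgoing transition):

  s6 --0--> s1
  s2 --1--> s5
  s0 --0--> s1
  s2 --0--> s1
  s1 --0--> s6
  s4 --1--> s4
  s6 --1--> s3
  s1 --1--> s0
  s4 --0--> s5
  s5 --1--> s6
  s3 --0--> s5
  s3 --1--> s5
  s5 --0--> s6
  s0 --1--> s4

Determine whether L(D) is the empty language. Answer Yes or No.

No

The string 0 is accepted: the run s0 → s1 ends in the accepting state s1.
Since at least one string is accepted, L(D) is not empty.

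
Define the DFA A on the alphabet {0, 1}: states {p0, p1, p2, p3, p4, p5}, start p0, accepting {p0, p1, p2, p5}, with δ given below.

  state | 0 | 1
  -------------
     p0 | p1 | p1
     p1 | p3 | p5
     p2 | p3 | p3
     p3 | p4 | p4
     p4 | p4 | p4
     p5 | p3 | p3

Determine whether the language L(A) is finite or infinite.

The useful states (reachable from p0 and able to reach an accepting state) are {p0, p1, p5}.
Restricted to these states the transition graph has no cycle, so every accepting path has bounded length and L is finite.

finite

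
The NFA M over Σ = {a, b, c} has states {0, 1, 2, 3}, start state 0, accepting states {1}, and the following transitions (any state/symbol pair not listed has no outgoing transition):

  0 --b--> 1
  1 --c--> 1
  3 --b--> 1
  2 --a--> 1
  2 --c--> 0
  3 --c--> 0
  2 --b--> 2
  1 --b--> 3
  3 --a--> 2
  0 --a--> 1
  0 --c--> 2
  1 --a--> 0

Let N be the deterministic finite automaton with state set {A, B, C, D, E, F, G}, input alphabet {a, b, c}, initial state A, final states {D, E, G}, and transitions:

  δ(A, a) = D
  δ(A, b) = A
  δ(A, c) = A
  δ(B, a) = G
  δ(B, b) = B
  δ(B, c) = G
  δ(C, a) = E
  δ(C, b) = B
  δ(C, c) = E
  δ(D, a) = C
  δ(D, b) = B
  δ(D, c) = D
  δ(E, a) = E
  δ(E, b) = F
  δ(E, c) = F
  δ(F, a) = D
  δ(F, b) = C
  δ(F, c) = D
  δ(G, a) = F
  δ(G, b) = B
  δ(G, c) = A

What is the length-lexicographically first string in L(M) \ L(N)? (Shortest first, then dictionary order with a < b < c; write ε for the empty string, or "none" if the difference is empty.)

The string b is accepted by M but not by N.
No shorter string lies in the difference, and b is the lexicographically first length-1 string in L(M) \ L(N).

b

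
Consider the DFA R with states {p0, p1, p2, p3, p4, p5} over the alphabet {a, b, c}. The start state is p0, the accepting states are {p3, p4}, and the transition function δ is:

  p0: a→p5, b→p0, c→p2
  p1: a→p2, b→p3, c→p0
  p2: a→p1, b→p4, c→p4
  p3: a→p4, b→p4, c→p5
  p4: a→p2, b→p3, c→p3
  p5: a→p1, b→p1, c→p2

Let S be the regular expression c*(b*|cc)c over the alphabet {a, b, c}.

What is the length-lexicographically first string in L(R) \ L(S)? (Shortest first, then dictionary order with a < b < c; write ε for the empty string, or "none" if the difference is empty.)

cb

The string cb is accepted by R but not by S.
No shorter string lies in the difference, and cb is the lexicographically first length-2 string in L(R) \ L(S).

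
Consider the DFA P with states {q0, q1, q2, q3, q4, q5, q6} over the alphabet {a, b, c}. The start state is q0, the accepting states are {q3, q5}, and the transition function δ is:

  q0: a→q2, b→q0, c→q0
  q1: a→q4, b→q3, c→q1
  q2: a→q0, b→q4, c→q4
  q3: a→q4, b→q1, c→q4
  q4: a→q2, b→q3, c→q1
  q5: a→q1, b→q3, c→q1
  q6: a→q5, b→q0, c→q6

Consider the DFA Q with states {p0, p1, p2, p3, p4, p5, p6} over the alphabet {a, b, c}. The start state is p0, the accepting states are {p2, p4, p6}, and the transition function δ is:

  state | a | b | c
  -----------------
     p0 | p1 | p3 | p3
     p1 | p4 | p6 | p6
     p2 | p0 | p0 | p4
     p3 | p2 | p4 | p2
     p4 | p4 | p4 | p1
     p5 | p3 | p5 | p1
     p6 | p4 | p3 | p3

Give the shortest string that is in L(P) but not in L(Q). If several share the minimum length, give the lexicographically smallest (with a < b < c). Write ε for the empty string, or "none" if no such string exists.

The string abb is accepted by P but not by Q.
No shorter string lies in the difference, and abb is the lexicographically first length-3 string in L(P) \ L(Q).

abb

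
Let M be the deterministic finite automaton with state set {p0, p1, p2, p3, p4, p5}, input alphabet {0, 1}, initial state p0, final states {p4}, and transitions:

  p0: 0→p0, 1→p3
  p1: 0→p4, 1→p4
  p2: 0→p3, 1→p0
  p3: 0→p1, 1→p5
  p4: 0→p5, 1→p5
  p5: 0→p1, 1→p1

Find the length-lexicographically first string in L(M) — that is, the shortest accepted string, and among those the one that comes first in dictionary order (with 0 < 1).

A breadth-first search from p0 reaches an accepting state first via the path p0 → p3 → p1 → p4 on input 100.
No string of length < 3 is accepted (BFS exhausts all shorter strings without reaching an accepting state), and 100 is the lexicographically least accepting string of length 3.

100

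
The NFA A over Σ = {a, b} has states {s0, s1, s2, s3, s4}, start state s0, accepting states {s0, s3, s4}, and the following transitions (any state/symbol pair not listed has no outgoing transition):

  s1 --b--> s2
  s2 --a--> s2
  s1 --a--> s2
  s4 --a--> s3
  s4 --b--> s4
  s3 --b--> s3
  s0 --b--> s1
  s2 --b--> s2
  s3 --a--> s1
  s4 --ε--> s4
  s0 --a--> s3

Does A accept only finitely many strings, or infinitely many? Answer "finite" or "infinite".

infinite

State s3 is reachable from the start and can reach an accepting state, and it lies on the cycle s3 → s3.
Traversing that cycle any number of times yields accepted strings of unbounded length, so the language is infinite.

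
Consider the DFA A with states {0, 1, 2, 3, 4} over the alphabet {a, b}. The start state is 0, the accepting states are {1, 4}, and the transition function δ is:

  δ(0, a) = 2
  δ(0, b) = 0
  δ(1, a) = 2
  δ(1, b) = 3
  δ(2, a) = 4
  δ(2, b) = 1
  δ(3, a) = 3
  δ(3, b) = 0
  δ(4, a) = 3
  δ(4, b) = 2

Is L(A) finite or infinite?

infinite

State 0 is reachable from the start and can reach an accepting state, and it lies on the cycle 0 → 0.
Traversing that cycle any number of times yields accepted strings of unbounded length, so the language is infinite.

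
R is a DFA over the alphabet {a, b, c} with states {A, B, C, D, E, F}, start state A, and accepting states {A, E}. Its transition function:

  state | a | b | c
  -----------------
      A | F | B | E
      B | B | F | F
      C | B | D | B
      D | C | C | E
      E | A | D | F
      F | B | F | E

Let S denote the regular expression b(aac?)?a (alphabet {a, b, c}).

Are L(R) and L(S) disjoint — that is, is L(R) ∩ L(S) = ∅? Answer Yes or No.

Yes

Converting the expression S to a DFA (subset construction, then merging equivalent states) gives the minimal DFA with states {s0, s1, s2, s3, s4, s5, s6}, start state s0, accepting states {s3, s5} and transitions s0: a→s1, b→s2, c→s1; s1: a→s1, b→s1, c→s1; s2: a→s3, b→s1, c→s1; s3: a→s4, b→s1, c→s1; s4: a→s5, b→s1, c→s6; s5: a→s1, b→s1, c→s1; s6: a→s5, b→s1, c→s1.
Exploring the product automaton R × S from the start pair (A, s0), following both machines on each input symbol, reaches 12 state pairs: (A, s0), (F, s1), (B, s2), (E, s1), (B, s1), (B, s3), (A, s1), (D, s1), (B, s4), (C, s1), (B, s5), (F, s6).
R accepts in {A, E} and S accepts in {s3, s5}; no reachable pair has both components accepting, so no string drives both machines to acceptance simultaneously and L(R) ∩ L(S) = ∅.
So no string is accepted by both, and the intersection is empty.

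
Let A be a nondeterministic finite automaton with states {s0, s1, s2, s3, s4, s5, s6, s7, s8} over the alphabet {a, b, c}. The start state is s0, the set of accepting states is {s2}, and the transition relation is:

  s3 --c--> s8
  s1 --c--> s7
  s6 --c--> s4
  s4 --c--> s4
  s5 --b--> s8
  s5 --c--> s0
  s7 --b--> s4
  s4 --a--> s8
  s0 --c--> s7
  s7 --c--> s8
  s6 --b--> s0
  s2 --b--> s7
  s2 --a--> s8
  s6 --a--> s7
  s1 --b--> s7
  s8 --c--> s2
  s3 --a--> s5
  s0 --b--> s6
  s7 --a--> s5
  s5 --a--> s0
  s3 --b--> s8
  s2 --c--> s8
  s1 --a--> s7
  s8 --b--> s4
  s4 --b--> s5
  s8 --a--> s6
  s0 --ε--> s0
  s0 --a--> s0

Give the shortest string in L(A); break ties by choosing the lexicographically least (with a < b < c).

ccc

A breadth-first search from s0 reaches an accepting state first via the path s0 → s7 → s8 → s2 on input ccc.
No string of length < 3 is accepted (BFS exhausts all shorter strings without reaching an accepting state), and ccc is the lexicographically least accepting string of length 3.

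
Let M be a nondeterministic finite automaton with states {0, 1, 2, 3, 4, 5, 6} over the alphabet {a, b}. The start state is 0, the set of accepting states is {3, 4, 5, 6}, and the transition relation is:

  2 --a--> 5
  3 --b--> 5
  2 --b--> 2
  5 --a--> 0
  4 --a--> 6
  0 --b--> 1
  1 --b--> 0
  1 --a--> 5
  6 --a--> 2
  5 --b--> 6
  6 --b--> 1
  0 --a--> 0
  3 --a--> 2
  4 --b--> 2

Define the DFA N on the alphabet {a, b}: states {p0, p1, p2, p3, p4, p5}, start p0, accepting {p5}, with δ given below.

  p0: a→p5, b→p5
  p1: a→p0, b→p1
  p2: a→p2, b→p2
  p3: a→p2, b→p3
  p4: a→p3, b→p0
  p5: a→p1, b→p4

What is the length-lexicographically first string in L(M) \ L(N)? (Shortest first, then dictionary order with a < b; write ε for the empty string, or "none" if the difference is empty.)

The string ba is accepted by M but not by N.
No shorter string lies in the difference, and ba is the lexicographically first length-2 string in L(M) \ L(N).

ba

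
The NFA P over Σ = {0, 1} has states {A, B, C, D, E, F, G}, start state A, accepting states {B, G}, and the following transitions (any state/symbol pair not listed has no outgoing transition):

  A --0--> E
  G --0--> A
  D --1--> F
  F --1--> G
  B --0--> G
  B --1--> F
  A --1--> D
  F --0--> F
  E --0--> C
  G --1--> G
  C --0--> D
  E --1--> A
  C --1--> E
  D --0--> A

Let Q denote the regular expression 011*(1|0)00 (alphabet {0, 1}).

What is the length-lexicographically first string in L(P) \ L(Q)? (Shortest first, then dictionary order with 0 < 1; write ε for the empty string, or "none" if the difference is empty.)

111

The string 111 is accepted by P but not by Q.
No shorter string lies in the difference, and 111 is the lexicographically first length-3 string in L(P) \ L(Q).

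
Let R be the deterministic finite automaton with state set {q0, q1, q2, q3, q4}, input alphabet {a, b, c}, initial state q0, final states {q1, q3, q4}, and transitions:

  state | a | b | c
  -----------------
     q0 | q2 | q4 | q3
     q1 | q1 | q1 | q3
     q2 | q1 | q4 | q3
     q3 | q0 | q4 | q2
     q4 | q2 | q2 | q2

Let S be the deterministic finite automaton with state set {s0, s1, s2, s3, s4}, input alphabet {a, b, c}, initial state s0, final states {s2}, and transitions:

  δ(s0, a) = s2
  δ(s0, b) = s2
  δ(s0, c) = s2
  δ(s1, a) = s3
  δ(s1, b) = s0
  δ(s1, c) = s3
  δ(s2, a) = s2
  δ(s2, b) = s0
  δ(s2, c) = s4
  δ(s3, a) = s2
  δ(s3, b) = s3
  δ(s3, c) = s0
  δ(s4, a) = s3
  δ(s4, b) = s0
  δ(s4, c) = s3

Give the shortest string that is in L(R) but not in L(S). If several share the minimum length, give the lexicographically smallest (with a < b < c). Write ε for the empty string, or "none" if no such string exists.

The string ab is accepted by R but not by S.
No shorter string lies in the difference, and ab is the lexicographically first length-2 string in L(R) \ L(S).

ab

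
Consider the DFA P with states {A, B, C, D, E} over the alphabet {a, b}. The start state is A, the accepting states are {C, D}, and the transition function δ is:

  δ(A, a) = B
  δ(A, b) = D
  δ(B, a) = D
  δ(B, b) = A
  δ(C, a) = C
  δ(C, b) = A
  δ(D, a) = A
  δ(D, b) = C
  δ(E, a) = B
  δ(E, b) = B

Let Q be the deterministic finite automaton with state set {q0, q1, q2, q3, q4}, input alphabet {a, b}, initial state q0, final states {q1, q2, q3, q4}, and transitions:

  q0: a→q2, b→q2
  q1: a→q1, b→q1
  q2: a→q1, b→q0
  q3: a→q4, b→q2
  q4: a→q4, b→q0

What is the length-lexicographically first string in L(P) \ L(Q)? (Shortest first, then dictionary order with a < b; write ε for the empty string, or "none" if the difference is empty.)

bb

The string bb is accepted by P but not by Q.
No shorter string lies in the difference, and bb is the lexicographically first length-2 string in L(P) \ L(Q).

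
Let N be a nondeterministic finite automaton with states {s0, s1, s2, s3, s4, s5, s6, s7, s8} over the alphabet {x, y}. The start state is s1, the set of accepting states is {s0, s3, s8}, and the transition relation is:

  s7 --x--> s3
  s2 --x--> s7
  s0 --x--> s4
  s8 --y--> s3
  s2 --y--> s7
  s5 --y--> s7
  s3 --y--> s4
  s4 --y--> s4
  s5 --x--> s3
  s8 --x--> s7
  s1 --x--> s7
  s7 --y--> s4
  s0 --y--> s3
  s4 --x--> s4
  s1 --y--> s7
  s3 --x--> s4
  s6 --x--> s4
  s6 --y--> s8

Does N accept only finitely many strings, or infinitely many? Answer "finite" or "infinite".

finite

The useful states (reachable from s1 and able to reach an accepting state) are {s1, s3, s7}.
Restricted to these states the transition graph has no cycle, so every accepting path has bounded length and L is finite.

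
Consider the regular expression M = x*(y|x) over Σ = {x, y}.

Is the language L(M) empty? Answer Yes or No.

The string x matches the expression, so it belongs to L(M).
Since L(M) contains at least one string, it is not empty.

No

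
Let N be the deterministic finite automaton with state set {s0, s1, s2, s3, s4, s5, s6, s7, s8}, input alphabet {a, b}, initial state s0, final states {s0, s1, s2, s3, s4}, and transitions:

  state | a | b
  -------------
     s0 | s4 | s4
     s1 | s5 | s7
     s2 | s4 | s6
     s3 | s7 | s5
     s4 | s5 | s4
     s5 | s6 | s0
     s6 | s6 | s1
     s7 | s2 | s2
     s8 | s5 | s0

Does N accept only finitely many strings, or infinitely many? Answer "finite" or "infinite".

infinite

State s4 is reachable from the start and can reach an accepting state, and it lies on the cycle s4 → s4.
Traversing that cycle any number of times yields accepted strings of unbounded length, so the language is infinite.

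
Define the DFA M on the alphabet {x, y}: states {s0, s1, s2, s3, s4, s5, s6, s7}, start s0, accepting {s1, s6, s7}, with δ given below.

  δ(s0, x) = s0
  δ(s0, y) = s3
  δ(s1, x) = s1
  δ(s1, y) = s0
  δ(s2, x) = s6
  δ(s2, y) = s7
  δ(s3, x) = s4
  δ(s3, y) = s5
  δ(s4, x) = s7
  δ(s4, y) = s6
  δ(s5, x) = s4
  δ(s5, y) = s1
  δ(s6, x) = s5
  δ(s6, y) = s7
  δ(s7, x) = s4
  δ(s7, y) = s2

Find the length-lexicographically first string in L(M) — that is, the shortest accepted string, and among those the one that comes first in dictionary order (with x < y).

yxx

A breadth-first search from s0 reaches an accepting state first via the path s0 → s3 → s4 → s7 on input yxx.
No string of length < 3 is accepted (BFS exhausts all shorter strings without reaching an accepting state), and yxx is the lexicographically least accepting string of length 3.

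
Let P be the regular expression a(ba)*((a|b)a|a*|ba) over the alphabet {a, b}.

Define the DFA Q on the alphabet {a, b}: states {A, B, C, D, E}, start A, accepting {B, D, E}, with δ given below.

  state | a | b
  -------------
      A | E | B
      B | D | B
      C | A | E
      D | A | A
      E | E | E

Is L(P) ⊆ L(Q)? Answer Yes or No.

Yes

Converting the expression P to a DFA (subset construction, then merging equivalent states) gives the minimal DFA with states {p0, p1, p2, p3}, start state p0, accepting states {p1, p3} and transitions p0: a→p1, b→p2; p1: a→p3, b→p0; p2: a→p2, b→p2; p3: a→p3, b→p2.
Exploring the product automaton P × Q from the start pair (p0, A), following both machines on each input symbol, reaches 8 state pairs: (p0, A), (p1, E), (p2, B), (p3, E), (p0, E), (p2, D), (p2, E), (p2, A).
P accepts in {p1, p3} and Q accepts in {B, D, E}. The reachable pairs whose P-component is accepting are (p1, E), (p3, E); in each of them the Q-component is accepting too, so the product for L(P) \ L(Q) (P-component accepting, Q-component rejecting) has no reachable accepting pair and the difference is empty.
Hence every string in L(P) is also in L(Q).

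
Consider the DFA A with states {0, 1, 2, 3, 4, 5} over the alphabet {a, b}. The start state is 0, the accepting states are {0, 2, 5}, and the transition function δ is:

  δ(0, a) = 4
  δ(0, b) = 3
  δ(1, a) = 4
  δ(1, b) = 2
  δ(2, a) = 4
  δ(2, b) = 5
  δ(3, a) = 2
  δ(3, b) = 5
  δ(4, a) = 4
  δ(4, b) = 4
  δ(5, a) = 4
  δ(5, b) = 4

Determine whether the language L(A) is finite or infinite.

The useful states (reachable from 0 and able to reach an accepting state) are {0, 2, 3, 5}.
Restricted to these states the transition graph has no cycle, so every accepting path has bounded length and L is finite.

finite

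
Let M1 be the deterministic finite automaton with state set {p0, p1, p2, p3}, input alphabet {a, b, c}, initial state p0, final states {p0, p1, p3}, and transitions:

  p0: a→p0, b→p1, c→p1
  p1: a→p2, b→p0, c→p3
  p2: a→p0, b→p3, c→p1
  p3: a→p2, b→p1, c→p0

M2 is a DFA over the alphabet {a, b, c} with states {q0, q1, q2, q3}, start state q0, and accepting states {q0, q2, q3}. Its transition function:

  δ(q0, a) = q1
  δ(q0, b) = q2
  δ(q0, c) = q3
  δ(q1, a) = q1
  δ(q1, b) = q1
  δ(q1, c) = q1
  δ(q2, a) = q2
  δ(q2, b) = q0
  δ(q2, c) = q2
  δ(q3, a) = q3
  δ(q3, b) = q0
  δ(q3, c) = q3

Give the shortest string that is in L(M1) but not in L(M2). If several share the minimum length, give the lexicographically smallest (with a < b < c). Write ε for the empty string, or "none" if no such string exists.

The string a is accepted by M1 but not by M2.
No shorter string lies in the difference, and a is the lexicographically first length-1 string in L(M1) \ L(M2).

a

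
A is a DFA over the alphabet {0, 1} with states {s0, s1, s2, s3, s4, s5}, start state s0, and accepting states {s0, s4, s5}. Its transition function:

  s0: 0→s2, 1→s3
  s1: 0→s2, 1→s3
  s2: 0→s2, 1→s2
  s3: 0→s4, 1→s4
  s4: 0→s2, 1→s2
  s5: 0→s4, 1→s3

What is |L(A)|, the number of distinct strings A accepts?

The useful subgraph on states {s0, s3, s4} is acyclic, so L(A) is finite; the longest accepting path visits 3 useful states, giving maximum string length 2.
Counting accepting paths from s0 by length: 1 of length 0, 2 of length 2. Total 3.

3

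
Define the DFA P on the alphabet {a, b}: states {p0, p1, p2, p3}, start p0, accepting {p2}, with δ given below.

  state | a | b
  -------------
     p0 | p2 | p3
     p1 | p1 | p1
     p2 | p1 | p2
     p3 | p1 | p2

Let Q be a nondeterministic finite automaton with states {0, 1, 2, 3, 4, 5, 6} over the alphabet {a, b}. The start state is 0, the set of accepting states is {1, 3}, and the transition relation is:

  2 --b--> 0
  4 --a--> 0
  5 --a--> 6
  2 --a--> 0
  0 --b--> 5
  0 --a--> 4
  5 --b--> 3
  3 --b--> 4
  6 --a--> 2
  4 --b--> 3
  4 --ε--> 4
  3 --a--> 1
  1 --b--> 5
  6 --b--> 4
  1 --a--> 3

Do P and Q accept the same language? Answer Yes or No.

No

The string a is accepted by P but rejected by Q.
So L(P) ≠ L(Q).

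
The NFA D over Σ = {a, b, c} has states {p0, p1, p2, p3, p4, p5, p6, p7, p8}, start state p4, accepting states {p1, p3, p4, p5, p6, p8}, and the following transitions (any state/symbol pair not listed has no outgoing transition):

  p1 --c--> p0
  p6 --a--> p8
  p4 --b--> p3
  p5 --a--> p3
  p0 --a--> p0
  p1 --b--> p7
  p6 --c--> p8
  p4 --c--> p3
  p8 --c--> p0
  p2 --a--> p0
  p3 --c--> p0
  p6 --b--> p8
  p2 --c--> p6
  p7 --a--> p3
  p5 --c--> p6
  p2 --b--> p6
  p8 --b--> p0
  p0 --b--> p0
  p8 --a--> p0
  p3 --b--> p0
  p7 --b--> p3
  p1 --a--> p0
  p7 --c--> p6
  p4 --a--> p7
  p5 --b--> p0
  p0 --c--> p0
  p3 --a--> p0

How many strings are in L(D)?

9

The useful subgraph on states {p3, p4, p6, p7, p8} is acyclic, so L(D) is finite; the longest accepting path visits 4 useful states, giving maximum string length 3.
Counting accepting paths from p4 by length: 1 of length 0, 2 of length 1, 3 of length 2, 3 of length 3. Total 9.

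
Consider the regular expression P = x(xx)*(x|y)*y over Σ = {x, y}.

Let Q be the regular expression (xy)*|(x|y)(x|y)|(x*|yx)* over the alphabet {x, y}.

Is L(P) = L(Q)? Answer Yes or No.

The string xxy is accepted by P but rejected by Q.
So L(P) ≠ L(Q).

No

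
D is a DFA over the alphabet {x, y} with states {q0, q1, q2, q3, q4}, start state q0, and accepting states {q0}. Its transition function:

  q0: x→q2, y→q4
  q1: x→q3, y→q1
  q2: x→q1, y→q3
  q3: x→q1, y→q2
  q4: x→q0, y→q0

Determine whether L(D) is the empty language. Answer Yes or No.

No

The empty string ε is accepted: the run q0 ends in the accepting state q0.
Since at least one string is accepted, L(D) is not empty.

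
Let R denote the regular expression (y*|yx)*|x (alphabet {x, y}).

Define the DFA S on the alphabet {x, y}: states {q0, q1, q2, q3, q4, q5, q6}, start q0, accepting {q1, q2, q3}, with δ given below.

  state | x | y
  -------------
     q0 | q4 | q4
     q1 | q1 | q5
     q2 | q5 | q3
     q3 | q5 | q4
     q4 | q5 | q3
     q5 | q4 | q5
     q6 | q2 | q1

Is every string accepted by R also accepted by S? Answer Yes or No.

The empty string ε is in L(R) but not in L(S).
So L(R) ⊄ L(S).

No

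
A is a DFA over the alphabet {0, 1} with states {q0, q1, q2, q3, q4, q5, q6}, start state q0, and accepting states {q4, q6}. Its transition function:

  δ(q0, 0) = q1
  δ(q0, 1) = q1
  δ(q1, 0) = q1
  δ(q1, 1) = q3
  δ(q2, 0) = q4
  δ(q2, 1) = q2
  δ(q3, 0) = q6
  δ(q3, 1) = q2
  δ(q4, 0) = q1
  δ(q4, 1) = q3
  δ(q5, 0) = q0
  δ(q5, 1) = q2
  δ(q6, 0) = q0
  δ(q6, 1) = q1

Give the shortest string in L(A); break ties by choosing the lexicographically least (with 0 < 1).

010

A breadth-first search from q0 reaches an accepting state first via the path q0 → q1 → q3 → q6 on input 010.
No string of length < 3 is accepted (BFS exhausts all shorter strings without reaching an accepting state), and 010 is the lexicographically least accepting string of length 3.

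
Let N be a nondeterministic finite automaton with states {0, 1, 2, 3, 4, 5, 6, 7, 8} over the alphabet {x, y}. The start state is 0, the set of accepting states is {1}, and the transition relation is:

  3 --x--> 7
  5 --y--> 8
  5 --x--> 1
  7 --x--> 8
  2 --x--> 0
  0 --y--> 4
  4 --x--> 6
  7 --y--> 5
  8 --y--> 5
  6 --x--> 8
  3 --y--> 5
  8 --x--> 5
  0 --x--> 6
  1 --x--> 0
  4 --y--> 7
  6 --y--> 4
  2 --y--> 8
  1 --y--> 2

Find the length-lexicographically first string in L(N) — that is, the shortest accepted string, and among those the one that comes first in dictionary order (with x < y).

A breadth-first search from 0 reaches an accepting state first via the path 0 → 6 → 8 → 5 → 1 on input xxxx.
No string of length < 4 is accepted (BFS exhausts all shorter strings without reaching an accepting state), and xxxx is the lexicographically least accepting string of length 4.

xxxx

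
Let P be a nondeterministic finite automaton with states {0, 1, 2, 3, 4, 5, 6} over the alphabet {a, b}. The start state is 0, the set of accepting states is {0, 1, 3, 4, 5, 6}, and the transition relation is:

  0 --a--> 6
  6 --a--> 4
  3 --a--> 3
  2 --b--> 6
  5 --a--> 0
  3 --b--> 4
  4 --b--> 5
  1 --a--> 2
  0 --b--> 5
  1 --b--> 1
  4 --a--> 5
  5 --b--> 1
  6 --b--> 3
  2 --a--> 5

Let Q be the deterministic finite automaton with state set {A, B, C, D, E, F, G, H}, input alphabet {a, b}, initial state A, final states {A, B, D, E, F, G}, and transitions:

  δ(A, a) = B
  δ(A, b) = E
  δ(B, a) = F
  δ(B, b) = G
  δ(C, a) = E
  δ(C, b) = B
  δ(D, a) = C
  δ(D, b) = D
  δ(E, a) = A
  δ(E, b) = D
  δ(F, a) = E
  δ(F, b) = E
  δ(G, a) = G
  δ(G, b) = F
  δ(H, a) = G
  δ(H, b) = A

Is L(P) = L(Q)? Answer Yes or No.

Exploring the product automaton P × Q from the start pair (0, A), following both machines on each input symbol, reaches 7 state pairs: (0, A), (6, B), (5, E), (4, F), (3, G), (1, D), (2, C).
P accepts in {0, 1, 3, 4, 5, 6} and Q accepts in {A, B, D, E, F, G}. In every reachable pair the two components are either both accepting — (0, A), (6, B), (5, E), (4, F), (3, G), (1, D) — or both non-accepting, so no string is accepted by exactly one of the machines: L(P) \ L(Q) and L(Q) \ L(P) are both empty.
Hence every string is accepted by P iff it is accepted by Q, and the two languages coincide.

Yes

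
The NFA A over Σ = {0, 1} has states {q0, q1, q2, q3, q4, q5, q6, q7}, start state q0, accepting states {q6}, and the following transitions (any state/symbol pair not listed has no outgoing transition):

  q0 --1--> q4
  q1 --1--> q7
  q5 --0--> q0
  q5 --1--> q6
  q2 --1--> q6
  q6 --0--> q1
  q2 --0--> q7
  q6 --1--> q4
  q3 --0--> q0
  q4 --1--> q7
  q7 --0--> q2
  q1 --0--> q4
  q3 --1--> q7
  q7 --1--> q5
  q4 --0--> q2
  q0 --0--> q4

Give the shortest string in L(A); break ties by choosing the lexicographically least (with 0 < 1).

001

A breadth-first search from q0 reaches an accepting state first via the path q0 → q4 → q2 → q6 on input 001.
No string of length < 3 is accepted (BFS exhausts all shorter strings without reaching an accepting state), and 001 is the lexicographically least accepting string of length 3.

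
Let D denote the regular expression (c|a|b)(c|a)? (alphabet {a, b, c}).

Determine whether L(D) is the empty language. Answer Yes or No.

No

The string a matches the expression, so it belongs to L(D).
Since L(D) contains at least one string, it is not empty.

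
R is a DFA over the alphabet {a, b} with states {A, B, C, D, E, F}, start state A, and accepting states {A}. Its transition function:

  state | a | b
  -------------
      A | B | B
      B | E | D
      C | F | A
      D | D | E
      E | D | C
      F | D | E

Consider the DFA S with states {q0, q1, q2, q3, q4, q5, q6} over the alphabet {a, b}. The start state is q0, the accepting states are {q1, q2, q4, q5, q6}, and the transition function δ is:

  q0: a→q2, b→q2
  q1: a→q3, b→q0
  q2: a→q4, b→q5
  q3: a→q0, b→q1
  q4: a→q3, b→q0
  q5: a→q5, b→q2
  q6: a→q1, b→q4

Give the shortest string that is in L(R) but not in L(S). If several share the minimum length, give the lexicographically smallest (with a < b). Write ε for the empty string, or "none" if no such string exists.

ε

The empty string ε is accepted by R but not by S.
Since ε is the unique shortest string, it is the required witness.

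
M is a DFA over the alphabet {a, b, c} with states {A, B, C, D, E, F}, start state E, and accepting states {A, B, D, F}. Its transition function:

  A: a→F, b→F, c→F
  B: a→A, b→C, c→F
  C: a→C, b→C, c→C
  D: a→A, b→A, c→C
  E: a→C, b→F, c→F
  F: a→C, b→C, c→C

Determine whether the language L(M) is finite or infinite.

finite

The useful states (reachable from E and able to reach an accepting state) are {E, F}.
Restricted to these states the transition graph has no cycle, so every accepting path has bounded length and L is finite.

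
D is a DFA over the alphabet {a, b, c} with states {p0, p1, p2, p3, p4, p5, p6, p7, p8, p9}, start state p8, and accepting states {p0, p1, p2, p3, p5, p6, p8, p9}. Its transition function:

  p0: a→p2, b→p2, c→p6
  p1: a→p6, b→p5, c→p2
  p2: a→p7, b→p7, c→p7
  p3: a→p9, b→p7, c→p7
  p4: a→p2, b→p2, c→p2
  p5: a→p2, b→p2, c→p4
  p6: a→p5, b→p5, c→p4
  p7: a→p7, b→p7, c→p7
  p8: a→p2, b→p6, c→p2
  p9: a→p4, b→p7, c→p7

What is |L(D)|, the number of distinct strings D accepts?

19

The useful subgraph on states {p2, p4, p5, p6, p8} is acyclic, so L(D) is finite; the longest accepting path visits 5 useful states, giving maximum string length 4.
Counting accepting paths from p8 by length: 1 of length 0, 3 of length 1, 2 of length 2, 7 of length 3, 6 of length 4. Total 19.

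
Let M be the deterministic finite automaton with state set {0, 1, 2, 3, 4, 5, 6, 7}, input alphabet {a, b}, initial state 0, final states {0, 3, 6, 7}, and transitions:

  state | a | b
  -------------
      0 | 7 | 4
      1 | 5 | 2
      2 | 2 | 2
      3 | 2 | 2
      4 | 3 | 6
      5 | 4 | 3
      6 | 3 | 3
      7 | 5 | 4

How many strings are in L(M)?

The useful subgraph on states {0, 3, 4, 5, 6, 7} is acyclic, so L(M) is finite; the longest accepting path visits 6 useful states, giving maximum string length 5.
Counting accepting paths from 0 by length: 1 of length 0, 1 of length 1, 2 of length 2, 5 of length 3, 4 of length 4, 2 of length 5. Total 15.

15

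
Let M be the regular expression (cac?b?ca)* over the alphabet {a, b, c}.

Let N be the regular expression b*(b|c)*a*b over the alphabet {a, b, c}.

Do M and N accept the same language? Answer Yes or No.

The empty string ε is accepted by M but rejected by N.
So L(M) ≠ L(N).

No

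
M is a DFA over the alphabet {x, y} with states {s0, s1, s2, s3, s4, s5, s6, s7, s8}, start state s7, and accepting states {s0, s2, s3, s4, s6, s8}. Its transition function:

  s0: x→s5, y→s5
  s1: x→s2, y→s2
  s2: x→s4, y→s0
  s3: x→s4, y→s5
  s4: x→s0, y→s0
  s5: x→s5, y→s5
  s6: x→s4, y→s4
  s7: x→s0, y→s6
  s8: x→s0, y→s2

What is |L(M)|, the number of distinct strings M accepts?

The useful subgraph on states {s0, s4, s6, s7} is acyclic, so L(M) is finite; the longest accepting path visits 4 useful states, giving maximum string length 3.
Counting accepting paths from s7 by length: 2 of length 1, 2 of length 2, 4 of length 3. Total 8.

8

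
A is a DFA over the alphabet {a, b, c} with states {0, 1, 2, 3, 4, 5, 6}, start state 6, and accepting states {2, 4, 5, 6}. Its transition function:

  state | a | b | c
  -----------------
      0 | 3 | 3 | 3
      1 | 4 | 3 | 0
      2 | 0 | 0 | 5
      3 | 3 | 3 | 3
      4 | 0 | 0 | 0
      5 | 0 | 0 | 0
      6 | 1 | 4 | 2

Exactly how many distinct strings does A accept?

5

The useful subgraph on states {1, 2, 4, 5, 6} is acyclic, so L(A) is finite; the longest accepting path visits 3 useful states, giving maximum string length 2.
Counting accepting paths from 6 by length: 1 of length 0, 2 of length 1, 2 of length 2. Total 5.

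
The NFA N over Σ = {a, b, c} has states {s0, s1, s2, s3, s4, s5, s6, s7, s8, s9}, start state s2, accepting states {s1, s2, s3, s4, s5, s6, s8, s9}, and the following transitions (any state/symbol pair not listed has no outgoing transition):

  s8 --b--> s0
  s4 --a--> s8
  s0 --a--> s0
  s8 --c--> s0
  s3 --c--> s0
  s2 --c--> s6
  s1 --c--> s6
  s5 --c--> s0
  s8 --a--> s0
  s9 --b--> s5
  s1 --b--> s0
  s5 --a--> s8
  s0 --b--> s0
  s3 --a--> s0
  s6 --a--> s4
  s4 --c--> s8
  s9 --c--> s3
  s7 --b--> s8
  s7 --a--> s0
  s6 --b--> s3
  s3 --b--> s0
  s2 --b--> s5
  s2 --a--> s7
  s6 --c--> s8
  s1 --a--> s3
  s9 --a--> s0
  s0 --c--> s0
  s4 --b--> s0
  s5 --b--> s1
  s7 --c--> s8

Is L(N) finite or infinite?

The useful states (reachable from s2 and able to reach an accepting state) are {s1, s2, s3, s4, s5, s6, s7, s8}.
Restricted to these states the transition graph has no cycle, so every accepting path has bounded length and L is finite.

finite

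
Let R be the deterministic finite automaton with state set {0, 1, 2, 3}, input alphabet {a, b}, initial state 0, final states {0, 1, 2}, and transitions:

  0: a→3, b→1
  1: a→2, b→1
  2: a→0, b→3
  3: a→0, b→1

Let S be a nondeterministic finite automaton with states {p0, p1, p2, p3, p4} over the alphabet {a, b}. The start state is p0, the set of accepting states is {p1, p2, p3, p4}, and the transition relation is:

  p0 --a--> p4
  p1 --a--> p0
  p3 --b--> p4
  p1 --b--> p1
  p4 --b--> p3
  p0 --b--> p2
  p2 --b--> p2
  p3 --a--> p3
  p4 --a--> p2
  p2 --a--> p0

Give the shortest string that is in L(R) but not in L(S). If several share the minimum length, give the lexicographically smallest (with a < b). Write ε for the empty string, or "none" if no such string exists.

The empty string ε is accepted by R but not by S.
Since ε is the unique shortest string, it is the required witness.

ε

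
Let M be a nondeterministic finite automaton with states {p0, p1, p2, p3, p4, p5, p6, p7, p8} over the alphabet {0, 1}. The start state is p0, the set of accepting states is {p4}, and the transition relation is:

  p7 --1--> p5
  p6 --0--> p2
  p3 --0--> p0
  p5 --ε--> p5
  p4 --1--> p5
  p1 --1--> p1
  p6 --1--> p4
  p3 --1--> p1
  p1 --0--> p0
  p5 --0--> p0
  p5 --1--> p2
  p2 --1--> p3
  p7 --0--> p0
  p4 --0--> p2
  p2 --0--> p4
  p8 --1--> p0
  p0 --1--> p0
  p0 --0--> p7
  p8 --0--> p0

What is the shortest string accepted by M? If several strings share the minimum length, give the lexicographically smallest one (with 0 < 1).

A breadth-first search from p0 reaches an accepting state first via the path p0 → p7 → p5 → p2 → p4 on input 0110.
No string of length < 4 is accepted (BFS exhausts all shorter strings without reaching an accepting state), and 0110 is the lexicographically least accepting string of length 4.

0110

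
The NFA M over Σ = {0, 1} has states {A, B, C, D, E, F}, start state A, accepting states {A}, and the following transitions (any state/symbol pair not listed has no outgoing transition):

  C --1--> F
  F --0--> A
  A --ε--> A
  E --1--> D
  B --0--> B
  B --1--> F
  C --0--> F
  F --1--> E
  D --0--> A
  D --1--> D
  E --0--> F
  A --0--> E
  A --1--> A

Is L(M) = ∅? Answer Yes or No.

The empty string ε is accepted: the run A ends in the accepting state A.
Since at least one string is accepted, L(M) is not empty.

No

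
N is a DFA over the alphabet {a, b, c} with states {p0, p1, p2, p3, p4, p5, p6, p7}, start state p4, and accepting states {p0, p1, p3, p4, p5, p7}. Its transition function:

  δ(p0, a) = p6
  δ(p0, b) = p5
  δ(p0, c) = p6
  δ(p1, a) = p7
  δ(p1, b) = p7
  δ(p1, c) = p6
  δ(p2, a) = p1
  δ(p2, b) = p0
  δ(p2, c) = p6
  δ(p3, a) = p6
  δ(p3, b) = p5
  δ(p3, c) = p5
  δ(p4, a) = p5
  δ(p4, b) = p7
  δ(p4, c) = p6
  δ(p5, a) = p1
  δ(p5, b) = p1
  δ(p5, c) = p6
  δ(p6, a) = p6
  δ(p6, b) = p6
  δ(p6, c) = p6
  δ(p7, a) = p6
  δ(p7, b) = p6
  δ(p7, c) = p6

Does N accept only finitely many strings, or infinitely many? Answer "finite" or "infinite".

The useful states (reachable from p4 and able to reach an accepting state) are {p1, p4, p5, p7}.
Restricted to these states the transition graph has no cycle, so every accepting path has bounded length and L is finite.

finite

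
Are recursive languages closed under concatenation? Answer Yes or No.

Yes

For an input of length n, try each of the n+1 split points, running the decider for L₁ on the prefix and the decider for L₂ on the suffix; accept if some split succeeds. Finitely many halting sub-runs, so this decides L₁L₂.
So the recursive languages are closed under concatenation.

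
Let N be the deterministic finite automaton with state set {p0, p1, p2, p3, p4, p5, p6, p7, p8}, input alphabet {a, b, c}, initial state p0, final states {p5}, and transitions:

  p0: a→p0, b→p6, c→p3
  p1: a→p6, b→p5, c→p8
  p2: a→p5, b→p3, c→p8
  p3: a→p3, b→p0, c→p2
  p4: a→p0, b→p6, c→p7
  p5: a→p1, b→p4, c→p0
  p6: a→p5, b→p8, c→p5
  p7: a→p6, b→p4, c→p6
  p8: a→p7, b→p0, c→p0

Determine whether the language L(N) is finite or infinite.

State p0 is reachable from the start and can reach an accepting state, and it lies on the cycle p0 → p0.
Traversing that cycle any number of times yields accepted strings of unbounded length, so the language is infinite.

infinite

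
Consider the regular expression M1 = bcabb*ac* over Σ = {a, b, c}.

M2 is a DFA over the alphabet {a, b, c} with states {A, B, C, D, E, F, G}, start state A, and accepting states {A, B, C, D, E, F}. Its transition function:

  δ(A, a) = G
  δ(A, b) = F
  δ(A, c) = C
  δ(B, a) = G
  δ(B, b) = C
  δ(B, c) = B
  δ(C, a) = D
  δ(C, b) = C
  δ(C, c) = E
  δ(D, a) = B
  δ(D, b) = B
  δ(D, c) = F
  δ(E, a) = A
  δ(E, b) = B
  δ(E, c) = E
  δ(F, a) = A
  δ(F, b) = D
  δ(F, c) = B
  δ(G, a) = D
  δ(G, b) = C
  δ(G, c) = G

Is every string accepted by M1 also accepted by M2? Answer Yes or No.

Yes

Converting the expression M1 to a DFA (subset construction, then merging equivalent states) gives the minimal DFA with states {r0, r1, r2, r3, r4, r5, r6}, start state r0, accepting states {r6} and transitions r0: a→r1, b→r2, c→r1; r1: a→r1, b→r1, c→r1; r2: a→r1, b→r1, c→r3; r3: a→r4, b→r1, c→r1; r4: a→r1, b→r5, c→r1; r5: a→r6, b→r5, c→r1; r6: a→r1, b→r1, c→r6.
Exploring the product automaton M1 × M2 from the start pair (r0, A), following both machines on each input symbol, reaches 15 state pairs: (r0, A), (r1, G), (r2, F), (r1, C), (r1, D), (r1, A), (r3, B), (r1, E), (r1, B), (r1, F), (r4, G), (r5, C), (r6, D), (r6, F), (r6, B).
M1 accepts in {r6} and M2 accepts in {A, B, C, D, E, F}. The reachable pairs whose M1-component is accepting are (r6, D), (r6, F), (r6, B); in each of them the M2-component is accepting too, so the product for L(M1) \ L(M2) (M1-component accepting, M2-component rejecting) has no reachable accepting pair and the difference is empty.
Hence every string in L(M1) is also in L(M2).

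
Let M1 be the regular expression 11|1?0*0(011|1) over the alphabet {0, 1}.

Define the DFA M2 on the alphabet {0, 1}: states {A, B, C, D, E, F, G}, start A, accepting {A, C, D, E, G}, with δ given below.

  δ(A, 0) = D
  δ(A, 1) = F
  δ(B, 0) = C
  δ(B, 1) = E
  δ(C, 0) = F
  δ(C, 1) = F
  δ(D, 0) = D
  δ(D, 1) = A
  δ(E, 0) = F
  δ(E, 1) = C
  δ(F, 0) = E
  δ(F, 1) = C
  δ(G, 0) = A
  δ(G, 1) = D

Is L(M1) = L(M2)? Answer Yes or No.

No

The string 0011 is accepted by M1 but rejected by M2.
So L(M1) ≠ L(M2).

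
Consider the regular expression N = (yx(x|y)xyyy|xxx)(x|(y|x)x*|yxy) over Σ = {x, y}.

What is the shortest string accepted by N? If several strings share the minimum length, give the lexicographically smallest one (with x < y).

xxxx

By inspection of the expression, no string of length less than 4 matches, and xxxx is the lexicographically first match of length 4.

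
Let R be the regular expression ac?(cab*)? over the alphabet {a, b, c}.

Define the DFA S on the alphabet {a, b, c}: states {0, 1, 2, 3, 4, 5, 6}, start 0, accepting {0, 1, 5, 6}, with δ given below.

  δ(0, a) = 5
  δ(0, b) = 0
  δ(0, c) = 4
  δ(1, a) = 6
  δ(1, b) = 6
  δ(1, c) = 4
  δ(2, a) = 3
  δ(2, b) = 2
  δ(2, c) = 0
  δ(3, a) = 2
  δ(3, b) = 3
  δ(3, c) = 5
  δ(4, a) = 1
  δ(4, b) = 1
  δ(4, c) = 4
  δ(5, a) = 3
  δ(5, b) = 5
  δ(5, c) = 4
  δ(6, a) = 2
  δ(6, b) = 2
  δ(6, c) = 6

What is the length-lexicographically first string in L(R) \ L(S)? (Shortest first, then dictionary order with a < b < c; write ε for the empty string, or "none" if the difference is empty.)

ac

The string ac is accepted by R but not by S.
No shorter string lies in the difference, and ac is the lexicographically first length-2 string in L(R) \ L(S).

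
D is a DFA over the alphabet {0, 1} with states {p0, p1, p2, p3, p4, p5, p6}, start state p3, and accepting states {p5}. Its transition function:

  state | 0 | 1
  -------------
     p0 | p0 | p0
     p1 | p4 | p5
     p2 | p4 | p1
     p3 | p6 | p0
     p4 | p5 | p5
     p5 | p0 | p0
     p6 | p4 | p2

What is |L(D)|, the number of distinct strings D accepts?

The useful subgraph on states {p1, p2, p3, p4, p5, p6} is acyclic, so L(D) is finite; the longest accepting path visits 6 useful states, giving maximum string length 5.
Counting accepting paths from p3 by length: 2 of length 3, 3 of length 4, 2 of length 5. Total 7.

7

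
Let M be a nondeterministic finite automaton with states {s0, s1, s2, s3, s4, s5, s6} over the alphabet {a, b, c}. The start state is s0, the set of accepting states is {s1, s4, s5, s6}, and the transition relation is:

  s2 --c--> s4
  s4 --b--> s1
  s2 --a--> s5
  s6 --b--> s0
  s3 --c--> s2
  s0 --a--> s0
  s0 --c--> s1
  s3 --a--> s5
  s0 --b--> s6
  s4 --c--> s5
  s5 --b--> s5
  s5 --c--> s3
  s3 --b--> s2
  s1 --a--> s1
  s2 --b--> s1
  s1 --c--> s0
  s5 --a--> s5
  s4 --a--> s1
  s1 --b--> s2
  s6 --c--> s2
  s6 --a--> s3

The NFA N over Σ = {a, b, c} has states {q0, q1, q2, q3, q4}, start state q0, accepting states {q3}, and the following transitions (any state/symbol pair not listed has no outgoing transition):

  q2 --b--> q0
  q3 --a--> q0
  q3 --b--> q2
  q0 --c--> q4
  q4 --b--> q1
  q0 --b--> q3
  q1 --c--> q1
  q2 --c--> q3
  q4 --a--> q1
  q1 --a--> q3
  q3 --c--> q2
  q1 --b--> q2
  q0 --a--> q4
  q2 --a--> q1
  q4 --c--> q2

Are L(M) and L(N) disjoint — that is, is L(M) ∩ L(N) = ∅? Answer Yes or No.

No

The string b is accepted by both M and N.
Hence L(M) ∩ L(N) ≠ ∅.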